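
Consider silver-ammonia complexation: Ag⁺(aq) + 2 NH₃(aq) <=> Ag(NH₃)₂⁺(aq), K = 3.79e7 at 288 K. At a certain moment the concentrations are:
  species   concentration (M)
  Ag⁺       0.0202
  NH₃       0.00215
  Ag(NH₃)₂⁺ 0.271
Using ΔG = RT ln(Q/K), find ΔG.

ΔG = -6.15 kJ/mol

Q = [Ag(NH₃)₂⁺] / ([Ag⁺]·[NH₃]²) = (0.271) / ((0.0202)·(0.00215)²) = 2.90e6
ΔG = RT ln(Q/K) = (8.314 J mol⁻¹ K⁻¹)(288 K) × ln(2.90e6/3.79e7)
   = (2.394 kJ/mol)(-2.570) = -6.15 kJ/mol
ΔG < 0, so the forward reaction is spontaneous (proceeds forward).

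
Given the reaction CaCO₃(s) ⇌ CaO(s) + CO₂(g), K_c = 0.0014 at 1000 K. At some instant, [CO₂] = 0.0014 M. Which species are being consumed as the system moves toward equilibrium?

(CaCO₃, CaO are pure solids — omitted from Q_c.)
Q_c = [CO₂] = 0.0014
Q_c = 0.0014 = K_c; the system is at equilibrium.

none (at equilibrium)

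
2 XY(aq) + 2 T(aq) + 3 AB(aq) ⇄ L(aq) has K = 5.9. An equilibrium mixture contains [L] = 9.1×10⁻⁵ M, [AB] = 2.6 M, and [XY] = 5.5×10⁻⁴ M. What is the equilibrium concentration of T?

At equilibrium, K = [L] / ([XY]²·[T]²·[AB]³) = 5.9.
(9.1×10⁻⁵) / ((5.5×10⁻⁴)²·([T])²·(2.6)³) = 5.9
[T]² = 2.90 ⇒ [T] = 1.7 M

[T] = 1.7 M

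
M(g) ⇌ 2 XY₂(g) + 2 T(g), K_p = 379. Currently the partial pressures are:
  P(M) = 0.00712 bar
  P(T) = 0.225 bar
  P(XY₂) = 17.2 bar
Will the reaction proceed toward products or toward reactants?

to the left

Q_p = P(XY₂)²·P(T)² / P(M) = (17.2)²·(0.225)² / (0.00712) = 2100
Q_p = 2100 > K_p = 379, so the reverse reaction proceeds.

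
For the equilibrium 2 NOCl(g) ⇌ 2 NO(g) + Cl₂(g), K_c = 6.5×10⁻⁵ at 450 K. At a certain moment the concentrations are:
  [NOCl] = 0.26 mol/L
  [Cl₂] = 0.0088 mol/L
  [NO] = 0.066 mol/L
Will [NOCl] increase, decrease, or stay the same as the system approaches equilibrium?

increase

Q_c = [NO]²·[Cl₂] / [NOCl]² = (0.066)²·(0.0088) / (0.26)² = 5.7×10⁻⁴
Q_c = 5.7×10⁻⁴ > K_c = 6.5×10⁻⁵: net reverse reaction.
NOCl is a reactant, so it increases.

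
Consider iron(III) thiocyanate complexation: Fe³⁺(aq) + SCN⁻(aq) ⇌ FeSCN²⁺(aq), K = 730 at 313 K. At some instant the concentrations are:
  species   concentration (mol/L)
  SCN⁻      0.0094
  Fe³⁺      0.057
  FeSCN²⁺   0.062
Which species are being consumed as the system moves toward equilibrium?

Q = [FeSCN²⁺] / ([Fe³⁺]·[SCN⁻]) = (0.062) / ((0.057)·(0.0094)) = 120
Q = 120 < K = 730: net forward reaction.

Fe³⁺, SCN⁻ (reactants)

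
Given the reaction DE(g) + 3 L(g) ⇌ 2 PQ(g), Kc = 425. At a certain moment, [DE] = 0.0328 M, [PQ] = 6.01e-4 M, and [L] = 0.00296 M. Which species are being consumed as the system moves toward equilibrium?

none (at equilibrium)

Qc = [PQ]² / ([DE]·[L]³) = (6.01e-4)² / ((0.0328)·(0.00296)³) = 425
Qc = 425 = Kc; the system is at equilibrium.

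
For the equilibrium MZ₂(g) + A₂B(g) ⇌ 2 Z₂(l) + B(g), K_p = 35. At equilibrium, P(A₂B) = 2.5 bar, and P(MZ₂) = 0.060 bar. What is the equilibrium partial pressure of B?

P(B) = 5.2 bar

(Z₂ is a pure liquid — omitted from K_p.)
At equilibrium, K_p = P(B) / (P(MZ₂)·P(A₂B)) = 35.
(P(B)) / ((0.060)·(2.5)) = 35
P(B) = 5.25 = 5.2 bar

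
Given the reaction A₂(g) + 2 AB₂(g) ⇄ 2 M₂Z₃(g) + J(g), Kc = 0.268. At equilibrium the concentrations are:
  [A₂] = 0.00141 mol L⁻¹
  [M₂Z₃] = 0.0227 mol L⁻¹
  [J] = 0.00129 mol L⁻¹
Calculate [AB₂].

[AB₂] = 0.0419 mol L⁻¹

At equilibrium, Kc = [M₂Z₃]²·[J] / ([A₂]·[AB₂]²) = 0.268.
(0.0227)²·(0.00129) / ((0.00141)·([AB₂])²) = 0.268
[AB₂]² = 0.00176 ⇒ [AB₂] = 0.0419 mol L⁻¹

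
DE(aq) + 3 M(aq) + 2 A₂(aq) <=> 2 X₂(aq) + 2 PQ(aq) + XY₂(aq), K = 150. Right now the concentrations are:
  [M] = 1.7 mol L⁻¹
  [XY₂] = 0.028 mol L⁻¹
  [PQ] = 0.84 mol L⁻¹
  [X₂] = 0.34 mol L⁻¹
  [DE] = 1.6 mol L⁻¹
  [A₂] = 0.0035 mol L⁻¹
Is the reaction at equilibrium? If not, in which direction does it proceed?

Q = [X₂]²·[PQ]²·[XY₂] / ([DE]·[M]³·[A₂]²) = (0.34)²·(0.84)²·(0.028) / ((1.6)·(1.7)³·(0.0035)²) = 24
Q = 24 < K = 150, so the forward reaction proceeds.

in the forward direction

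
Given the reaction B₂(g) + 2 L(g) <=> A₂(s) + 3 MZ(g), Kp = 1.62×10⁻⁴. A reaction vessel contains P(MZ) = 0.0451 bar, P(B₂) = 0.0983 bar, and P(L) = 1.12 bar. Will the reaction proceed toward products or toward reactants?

(A₂ is a pure solid — omitted from Qp.)
Qp = P(MZ)³ / (P(B₂)·P(L)²) = (0.0451)³ / ((0.0983)·(1.12)²) = 7.44×10⁻⁴
Qp = 7.44×10⁻⁴ > Kp = 1.62×10⁻⁴, so the reverse reaction proceeds.

in the reverse direction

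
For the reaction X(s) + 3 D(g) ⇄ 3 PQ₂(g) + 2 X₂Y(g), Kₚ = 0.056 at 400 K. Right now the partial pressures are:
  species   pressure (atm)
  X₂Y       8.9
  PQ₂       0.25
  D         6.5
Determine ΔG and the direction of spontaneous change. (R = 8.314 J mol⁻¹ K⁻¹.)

(X is a pure solid — omitted from Qₚ.)
Qₚ = P(PQ₂)³·P(X₂Y)² / P(D)³ = (0.25)³·(8.9)² / (6.5)³ = 0.00451
ΔG = RT ln(Qₚ/Kₚ) = (8.314 J mol⁻¹ K⁻¹)(400 K) × ln(0.00451/0.056)
   = (3.326 kJ/mol)(-2.519) = -8.38 kJ/mol
ΔG < 0, so the forward reaction is spontaneous (proceeds forward).

ΔG = -8.38 kJ/mol; the forward reaction is spontaneous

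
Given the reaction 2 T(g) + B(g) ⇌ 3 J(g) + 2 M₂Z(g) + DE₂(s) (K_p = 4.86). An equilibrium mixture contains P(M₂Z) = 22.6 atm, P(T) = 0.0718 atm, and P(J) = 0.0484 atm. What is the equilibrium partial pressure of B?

P(B) = 2.31 atm

(DE₂ is a pure solid — omitted from K_p.)
At equilibrium, K_p = P(J)³·P(M₂Z)² / (P(T)²·P(B)) = 4.86.
(0.0484)³·(22.6)² / ((0.0718)²·(P(B))) = 4.86
P(B) = 2.31 atm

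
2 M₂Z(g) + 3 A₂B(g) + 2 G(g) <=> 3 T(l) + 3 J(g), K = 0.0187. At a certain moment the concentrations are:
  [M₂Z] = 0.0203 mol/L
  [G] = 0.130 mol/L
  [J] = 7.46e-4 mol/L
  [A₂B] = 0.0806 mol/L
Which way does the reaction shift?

(T is a pure liquid — omitted from Q.)
Q = [J]³ / ([M₂Z]²·[A₂B]³·[G]²) = (7.46e-4)³ / ((0.0203)²·(0.0806)³·(0.130)²) = 0.114
Q = 0.114 > K = 0.0187, so the reverse reaction proceeds.

toward reactants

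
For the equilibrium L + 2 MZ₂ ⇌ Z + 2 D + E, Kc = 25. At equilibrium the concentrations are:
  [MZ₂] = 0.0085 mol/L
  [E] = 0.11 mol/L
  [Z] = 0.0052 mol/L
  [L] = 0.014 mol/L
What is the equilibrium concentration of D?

[D] = 0.21 mol/L

At equilibrium, Kc = [Z]·[D]²·[E] / ([L]·[MZ₂]²) = 25.
(0.0052)·([D])²·(0.11) / ((0.014)·(0.0085)²) = 25
[D]² = 0.0442 ⇒ [D] = 0.21 mol/L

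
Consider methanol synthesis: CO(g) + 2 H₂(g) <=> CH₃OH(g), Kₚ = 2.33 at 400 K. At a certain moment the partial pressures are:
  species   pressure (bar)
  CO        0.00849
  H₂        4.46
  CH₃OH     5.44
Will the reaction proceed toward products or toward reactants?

in the reverse direction

Qₚ = P(CH₃OH) / (P(CO)·P(H₂)²) = (5.44) / ((0.00849)·(4.46)²) = 32.2
Qₚ = 32.2 > Kₚ = 2.33, so the reverse reaction proceeds.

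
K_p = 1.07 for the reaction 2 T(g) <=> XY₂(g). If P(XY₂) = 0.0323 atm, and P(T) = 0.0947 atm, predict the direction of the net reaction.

Q_p = P(XY₂) / P(T)² = (0.0323) / (0.0947)² = 3.60
Q_p = 3.60 > K_p = 1.07, so the reverse reaction proceeds.

to the left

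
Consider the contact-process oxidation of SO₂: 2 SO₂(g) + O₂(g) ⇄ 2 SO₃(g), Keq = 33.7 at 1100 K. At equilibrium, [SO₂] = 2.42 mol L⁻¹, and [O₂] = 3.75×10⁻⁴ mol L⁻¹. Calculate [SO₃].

[SO₃] = 0.272 mol L⁻¹

At equilibrium, Keq = [SO₃]² / ([SO₂]²·[O₂]) = 33.7.
([SO₃])² / ((2.42)²·(3.75×10⁻⁴)) = 33.7
[SO₃]² = 0.0740 ⇒ [SO₃] = 0.272 mol L⁻¹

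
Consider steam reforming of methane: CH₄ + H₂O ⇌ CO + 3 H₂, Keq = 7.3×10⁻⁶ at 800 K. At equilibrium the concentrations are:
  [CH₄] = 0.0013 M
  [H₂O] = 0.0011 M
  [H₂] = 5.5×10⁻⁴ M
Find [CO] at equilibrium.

At equilibrium, Keq = [CO]·[H₂]³ / ([CH₄]·[H₂O]) = 7.3×10⁻⁶.
([CO])·(5.5×10⁻⁴)³ / ((0.0013)·(0.0011)) = 7.3×10⁻⁶
[CO] = 0.0627 = 0.063 M

[CO] = 0.063 M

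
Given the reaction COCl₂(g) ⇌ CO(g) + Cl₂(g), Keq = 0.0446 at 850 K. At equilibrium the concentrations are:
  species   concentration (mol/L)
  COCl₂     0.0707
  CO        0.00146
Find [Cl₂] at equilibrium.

At equilibrium, Keq = [CO]·[Cl₂] / [COCl₂] = 0.0446.
(0.00146)·([Cl₂]) / (0.0707) = 0.0446
[Cl₂] = 2.16 mol/L

[Cl₂] = 2.16 mol/L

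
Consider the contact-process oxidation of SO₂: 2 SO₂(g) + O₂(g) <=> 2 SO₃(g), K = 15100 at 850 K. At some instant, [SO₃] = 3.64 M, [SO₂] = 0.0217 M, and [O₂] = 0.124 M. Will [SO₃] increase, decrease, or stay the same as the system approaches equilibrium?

decrease

Q = [SO₃]² / ([SO₂]²·[O₂]) = (3.64)² / ((0.0217)²·(0.124)) = 2.27×10⁵
Q = 2.27×10⁵ > K = 15100: net reverse reaction.
SO₃ is a product, so it decreases.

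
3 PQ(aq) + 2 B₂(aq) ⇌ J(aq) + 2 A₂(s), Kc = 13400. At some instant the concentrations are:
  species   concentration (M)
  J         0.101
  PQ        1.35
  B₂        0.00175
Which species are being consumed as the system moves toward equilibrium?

(A₂ is a pure solid — omitted from Qc.)
Qc = [J] / ([PQ]³·[B₂]²) = (0.101) / ((1.35)³·(0.00175)²) = 13400
Qc = 13400 = Kc; the system is at equilibrium.

none (at equilibrium)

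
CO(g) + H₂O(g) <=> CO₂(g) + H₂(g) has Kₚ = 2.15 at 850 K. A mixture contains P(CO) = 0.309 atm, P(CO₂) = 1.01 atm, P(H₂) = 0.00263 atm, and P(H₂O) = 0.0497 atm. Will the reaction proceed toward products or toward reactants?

toward products

Qₚ = P(CO₂)·P(H₂) / (P(CO)·P(H₂O)) = (1.01)·(0.00263) / ((0.309)·(0.0497)) = 0.173
Qₚ = 0.173 < Kₚ = 2.15, so the forward reaction proceeds.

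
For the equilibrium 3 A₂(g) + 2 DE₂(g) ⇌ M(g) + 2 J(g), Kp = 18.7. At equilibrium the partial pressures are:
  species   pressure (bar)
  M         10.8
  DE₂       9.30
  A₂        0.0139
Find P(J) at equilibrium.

P(J) = 0.0201 bar

At equilibrium, Kp = P(M)·P(J)² / (P(A₂)³·P(DE₂)²) = 18.7.
(10.8)·(P(J))² / ((0.0139)³·(9.30)²) = 18.7
P(J)² = 4.02×10⁻⁴ ⇒ P(J) = 0.0201 bar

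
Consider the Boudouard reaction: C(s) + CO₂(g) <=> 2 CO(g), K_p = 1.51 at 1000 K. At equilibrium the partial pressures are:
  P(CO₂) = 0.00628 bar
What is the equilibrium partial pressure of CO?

P(CO) = 0.0974 bar

(C is a pure solid — omitted from K_p.)
At equilibrium, K_p = P(CO)² / P(CO₂) = 1.51.
(P(CO))² / (0.00628) = 1.51
P(CO)² = 0.00948 ⇒ P(CO) = 0.0974 bar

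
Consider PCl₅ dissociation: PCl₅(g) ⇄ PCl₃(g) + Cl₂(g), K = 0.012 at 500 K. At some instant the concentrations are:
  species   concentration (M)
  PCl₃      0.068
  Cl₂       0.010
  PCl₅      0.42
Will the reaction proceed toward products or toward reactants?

Q = [PCl₃]·[Cl₂] / [PCl₅] = (0.068)·(0.010) / (0.42) = 0.0016
Q = 0.0016 < K = 0.012, so the forward reaction proceeds.

forward (toward products)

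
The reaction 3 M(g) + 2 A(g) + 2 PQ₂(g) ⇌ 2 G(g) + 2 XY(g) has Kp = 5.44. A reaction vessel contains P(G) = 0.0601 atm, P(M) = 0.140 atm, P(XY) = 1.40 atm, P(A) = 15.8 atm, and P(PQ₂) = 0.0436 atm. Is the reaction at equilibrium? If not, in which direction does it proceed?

neither direction; the system is at equilibrium

Qp = P(G)²·P(XY)² / (P(M)³·P(A)²·P(PQ₂)²) = (0.0601)²·(1.40)² / ((0.140)³·(15.8)²·(0.0436)²) = 5.44
Qp = 5.44 = Kp, so the system is already at equilibrium.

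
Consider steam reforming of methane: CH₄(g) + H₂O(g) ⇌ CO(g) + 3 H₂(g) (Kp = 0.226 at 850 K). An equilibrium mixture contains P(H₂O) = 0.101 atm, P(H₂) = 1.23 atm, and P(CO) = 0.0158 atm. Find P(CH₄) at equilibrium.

At equilibrium, Kp = P(CO)·P(H₂)³ / (P(CH₄)·P(H₂O)) = 0.226.
(0.0158)·(1.23)³ / ((P(CH₄))·(0.101)) = 0.226
P(CH₄) = 1.29 atm

P(CH₄) = 1.29 atm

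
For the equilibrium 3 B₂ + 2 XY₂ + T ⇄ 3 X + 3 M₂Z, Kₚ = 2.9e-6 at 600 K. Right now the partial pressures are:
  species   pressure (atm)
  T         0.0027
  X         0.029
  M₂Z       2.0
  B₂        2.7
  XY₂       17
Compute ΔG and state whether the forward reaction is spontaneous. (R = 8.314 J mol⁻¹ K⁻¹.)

ΔG = 7.37 kJ/mol; the forward reaction is non-spontaneous

Qₚ = P(X)³·P(M₂Z)³ / (P(B₂)³·P(XY₂)²·P(T)) = (0.029)³·(2.0)³ / ((2.7)³·(17)²·(0.0027)) = 1.27e-5
ΔG = RT ln(Qₚ/Kₚ) = (8.314 J mol⁻¹ K⁻¹)(600 K) × ln(1.27e-5/2.9e-6)
   = (4.988 kJ/mol)(1.477) = 7.37 kJ/mol
ΔG > 0, so the forward reaction is non-spontaneous (proceeds in reverse).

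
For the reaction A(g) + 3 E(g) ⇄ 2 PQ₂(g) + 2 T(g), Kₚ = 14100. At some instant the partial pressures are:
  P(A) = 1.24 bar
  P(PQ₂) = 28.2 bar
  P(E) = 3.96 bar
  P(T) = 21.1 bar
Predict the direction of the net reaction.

Qₚ = P(PQ₂)²·P(T)² / (P(A)·P(E)³) = (28.2)²·(21.1)² / ((1.24)·(3.96)³) = 4600
Qₚ = 4600 < Kₚ = 14100, so the forward reaction proceeds.

forward (toward products)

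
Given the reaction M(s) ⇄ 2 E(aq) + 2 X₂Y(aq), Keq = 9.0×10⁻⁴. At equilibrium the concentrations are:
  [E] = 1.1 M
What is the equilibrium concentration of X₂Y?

[X₂Y] = 0.027 M

(M is a pure solid — omitted from Keq.)
At equilibrium, Keq = [E]²·[X₂Y]² = 9.0×10⁻⁴.
(1.1)²·([X₂Y])² = 9.0×10⁻⁴
[X₂Y]² = 7.44×10⁻⁴ ⇒ [X₂Y] = 0.027 M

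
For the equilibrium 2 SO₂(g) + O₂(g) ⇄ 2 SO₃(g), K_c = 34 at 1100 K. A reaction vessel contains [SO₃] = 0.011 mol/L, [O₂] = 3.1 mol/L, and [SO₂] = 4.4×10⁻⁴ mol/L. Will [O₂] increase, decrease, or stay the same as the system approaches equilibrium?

Q_c = [SO₃]² / ([SO₂]²·[O₂]) = (0.011)² / ((4.4×10⁻⁴)²·(3.1)) = 200
Q_c = 200 > K_c = 34: net reverse reaction.
O₂ is a reactant, so it increases.

increase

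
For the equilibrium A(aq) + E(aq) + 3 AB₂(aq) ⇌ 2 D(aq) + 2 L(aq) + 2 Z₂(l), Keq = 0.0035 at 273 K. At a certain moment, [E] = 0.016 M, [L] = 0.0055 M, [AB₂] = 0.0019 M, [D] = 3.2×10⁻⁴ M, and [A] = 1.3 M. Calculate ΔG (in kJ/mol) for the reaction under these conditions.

ΔG = 4.14 kJ/mol

(Z₂ is a pure liquid — omitted from Q.)
Q = [D]²·[L]² / ([A]·[E]·[AB₂]³) = (3.2×10⁻⁴)²·(0.0055)² / ((1.3)·(0.016)·(0.0019)³) = 0.0217
ΔG = RT ln(Q/Keq) = (8.314 J mol⁻¹ K⁻¹)(273 K) × ln(0.0217/0.0035)
   = (2.270 kJ/mol)(1.825) = 4.14 kJ/mol
ΔG > 0, so the forward reaction is non-spontaneous (proceeds in reverse).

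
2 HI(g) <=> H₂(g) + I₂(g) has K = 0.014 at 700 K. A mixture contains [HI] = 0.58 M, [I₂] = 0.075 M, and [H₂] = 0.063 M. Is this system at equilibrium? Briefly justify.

yes, at equilibrium

Q = [H₂]·[I₂] / [HI]² = (0.063)·(0.075) / (0.58)² = 0.014
Q = 0.014 = K; the system is at equilibrium.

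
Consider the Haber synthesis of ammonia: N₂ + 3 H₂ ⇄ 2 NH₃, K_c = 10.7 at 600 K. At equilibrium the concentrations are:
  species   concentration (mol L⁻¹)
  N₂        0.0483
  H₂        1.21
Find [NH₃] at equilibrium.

At equilibrium, K_c = [NH₃]² / ([N₂]·[H₂]³) = 10.7.
([NH₃])² / ((0.0483)·(1.21)³) = 10.7
[NH₃]² = 0.916 ⇒ [NH₃] = 0.957 mol L⁻¹

[NH₃] = 0.957 mol L⁻¹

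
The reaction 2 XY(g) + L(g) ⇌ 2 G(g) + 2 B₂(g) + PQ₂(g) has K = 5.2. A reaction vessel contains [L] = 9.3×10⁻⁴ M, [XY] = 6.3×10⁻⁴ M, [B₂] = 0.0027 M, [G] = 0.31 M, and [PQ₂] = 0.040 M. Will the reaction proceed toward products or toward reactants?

in the reverse direction

Q = [G]²·[B₂]²·[PQ₂] / ([XY]²·[L]) = (0.31)²·(0.0027)²·(0.040) / ((6.3×10⁻⁴)²·(9.3×10⁻⁴)) = 76
Q = 76 > K = 5.2, so the reverse reaction proceeds.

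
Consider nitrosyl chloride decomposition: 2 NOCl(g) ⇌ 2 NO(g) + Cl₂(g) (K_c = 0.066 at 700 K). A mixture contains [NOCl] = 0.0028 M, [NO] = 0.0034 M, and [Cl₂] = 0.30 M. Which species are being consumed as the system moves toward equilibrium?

NO, Cl₂ (products)

Q_c = [NO]²·[Cl₂] / [NOCl]² = (0.0034)²·(0.30) / (0.0028)² = 0.44
Q_c = 0.44 > K_c = 0.066: net reverse reaction.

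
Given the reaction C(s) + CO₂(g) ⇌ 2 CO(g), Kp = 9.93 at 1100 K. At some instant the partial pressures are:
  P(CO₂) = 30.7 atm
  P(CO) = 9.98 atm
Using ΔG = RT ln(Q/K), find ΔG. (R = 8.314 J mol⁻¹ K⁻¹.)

ΔG = -10.2 kJ/mol

(C is a pure solid — omitted from Qp.)
Qp = P(CO)² / P(CO₂) = (9.98)² / (30.7) = 3.24
ΔG = RT ln(Qp/Kp) = (8.314 J mol⁻¹ K⁻¹)(1100 K) × ln(3.24/9.93)
   = (9.145 kJ/mol)(-1.120) = -10.2 kJ/mol
ΔG < 0, so the forward reaction is spontaneous (proceeds forward).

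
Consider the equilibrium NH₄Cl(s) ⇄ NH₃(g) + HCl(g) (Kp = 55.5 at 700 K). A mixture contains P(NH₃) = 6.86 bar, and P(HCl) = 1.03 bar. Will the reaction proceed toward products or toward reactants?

(NH₄Cl is a pure solid — omitted from Qp.)
Qp = P(NH₃)·P(HCl) = (6.86)·(1.03) = 7.07
Qp = 7.07 < Kp = 55.5, so the forward reaction proceeds.

to the right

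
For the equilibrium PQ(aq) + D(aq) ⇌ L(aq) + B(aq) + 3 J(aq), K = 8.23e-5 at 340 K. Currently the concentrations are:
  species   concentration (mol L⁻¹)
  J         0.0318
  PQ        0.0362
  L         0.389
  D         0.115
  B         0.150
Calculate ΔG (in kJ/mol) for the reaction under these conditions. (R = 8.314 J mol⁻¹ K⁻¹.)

ΔG = 4.81 kJ/mol

Q = [L]·[B]·[J]³ / ([PQ]·[D]) = (0.389)·(0.150)·(0.0318)³ / ((0.0362)·(0.115)) = 4.51e-4
ΔG = RT ln(Q/K) = (8.314 J mol⁻¹ K⁻¹)(340 K) × ln(4.51e-4/8.23e-5)
   = (2.827 kJ/mol)(1.701) = 4.81 kJ/mol
ΔG > 0, so the forward reaction is non-spontaneous (proceeds in reverse).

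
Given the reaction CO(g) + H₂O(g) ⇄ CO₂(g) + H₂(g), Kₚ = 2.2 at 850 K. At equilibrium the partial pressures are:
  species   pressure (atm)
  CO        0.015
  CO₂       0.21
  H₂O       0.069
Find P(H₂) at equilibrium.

At equilibrium, Kₚ = P(CO₂)·P(H₂) / (P(CO)·P(H₂O)) = 2.2.
(0.21)·(P(H₂)) / ((0.015)·(0.069)) = 2.2
P(H₂) = 0.0108 = 0.011 atm

P(H₂) = 0.011 atm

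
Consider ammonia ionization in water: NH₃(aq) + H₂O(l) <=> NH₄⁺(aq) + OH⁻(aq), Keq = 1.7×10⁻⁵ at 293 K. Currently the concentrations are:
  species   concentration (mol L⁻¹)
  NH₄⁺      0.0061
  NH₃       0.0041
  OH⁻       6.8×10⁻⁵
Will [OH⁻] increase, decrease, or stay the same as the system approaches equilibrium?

decrease

(H₂O is a pure liquid — omitted from Q.)
Q = [NH₄⁺]·[OH⁻] / [NH₃] = (0.0061)·(6.8×10⁻⁵) / (0.0041) = 1.0×10⁻⁴
Q = 1.0×10⁻⁴ > Keq = 1.7×10⁻⁵: net reverse reaction.
OH⁻ is a product, so it decreases.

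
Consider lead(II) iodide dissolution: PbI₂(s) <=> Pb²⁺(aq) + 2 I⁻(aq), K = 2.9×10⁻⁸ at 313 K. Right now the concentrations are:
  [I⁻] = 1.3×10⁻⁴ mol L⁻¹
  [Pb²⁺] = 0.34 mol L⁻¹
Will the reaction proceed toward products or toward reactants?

in the forward direction

(PbI₂ is a pure solid — omitted from Q.)
Q = [Pb²⁺]·[I⁻]² = (0.34)·(1.3×10⁻⁴)² = 5.7×10⁻⁹
Q = 5.7×10⁻⁹ < K = 2.9×10⁻⁸, so the forward reaction proceeds.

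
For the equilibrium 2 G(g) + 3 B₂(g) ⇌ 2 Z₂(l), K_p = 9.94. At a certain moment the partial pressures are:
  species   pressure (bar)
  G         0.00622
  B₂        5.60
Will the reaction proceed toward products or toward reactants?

(Z₂ is a pure liquid — omitted from Q_p.)
Q_p = 1 / (P(G)²·P(B₂)³) = 1 / ((0.00622)²·(5.60)³) = 147
Q_p = 147 > K_p = 9.94, so the reverse reaction proceeds.

in the reverse direction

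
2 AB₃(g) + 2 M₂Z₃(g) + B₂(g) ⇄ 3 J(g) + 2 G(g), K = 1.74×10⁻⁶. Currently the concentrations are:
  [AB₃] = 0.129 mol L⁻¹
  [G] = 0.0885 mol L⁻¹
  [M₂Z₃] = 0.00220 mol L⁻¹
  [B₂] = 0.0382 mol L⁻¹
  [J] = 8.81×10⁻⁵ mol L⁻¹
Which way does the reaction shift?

Q = [J]³·[G]² / ([AB₃]²·[M₂Z₃]²·[B₂]) = (8.81×10⁻⁵)³·(0.0885)² / ((0.129)²·(0.00220)²·(0.0382)) = 1.74×10⁻⁶
Q = 1.74×10⁻⁶ = K, so the system is already at equilibrium.

at equilibrium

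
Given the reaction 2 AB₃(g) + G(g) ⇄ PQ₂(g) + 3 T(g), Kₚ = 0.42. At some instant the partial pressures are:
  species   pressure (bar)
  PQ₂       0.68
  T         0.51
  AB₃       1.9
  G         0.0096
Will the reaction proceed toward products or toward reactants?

Qₚ = P(PQ₂)·P(T)³ / (P(AB₃)²·P(G)) = (0.68)·(0.51)³ / ((1.9)²·(0.0096)) = 2.6
Qₚ = 2.6 > Kₚ = 0.42, so the reverse reaction proceeds.

toward reactants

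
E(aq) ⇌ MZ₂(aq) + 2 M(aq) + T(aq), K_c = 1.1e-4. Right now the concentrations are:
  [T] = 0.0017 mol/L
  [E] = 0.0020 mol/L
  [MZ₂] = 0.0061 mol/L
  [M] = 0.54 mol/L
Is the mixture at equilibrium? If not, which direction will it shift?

Q_c = [MZ₂]·[M]²·[T] / [E] = (0.0061)·(0.54)²·(0.0017) / (0.0020) = 0.0015
Q_c = 0.0015 > K_c = 1.1e-4: net reverse reaction.

no; Q > K, reaction proceeds in reverse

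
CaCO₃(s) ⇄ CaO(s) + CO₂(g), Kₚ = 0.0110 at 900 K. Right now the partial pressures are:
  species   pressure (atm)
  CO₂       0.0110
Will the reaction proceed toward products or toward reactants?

neither direction; the system is at equilibrium

(CaCO₃, CaO are pure solids — omitted from Qₚ.)
Qₚ = P(CO₂) = 0.0110
Qₚ = 0.0110 = Kₚ, so the system is already at equilibrium.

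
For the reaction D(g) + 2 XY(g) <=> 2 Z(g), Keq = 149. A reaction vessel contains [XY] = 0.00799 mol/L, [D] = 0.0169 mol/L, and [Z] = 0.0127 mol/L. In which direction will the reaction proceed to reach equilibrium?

Q = [Z]² / ([D]·[XY]²) = (0.0127)² / ((0.0169)·(0.00799)²) = 149
Q = 149 = Keq, so the system is already at equilibrium.

no net change (already at equilibrium)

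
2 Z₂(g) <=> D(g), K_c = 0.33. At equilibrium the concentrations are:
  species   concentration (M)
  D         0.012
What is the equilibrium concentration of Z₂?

[Z₂] = 0.19 M

At equilibrium, K_c = [D] / [Z₂]² = 0.33.
(0.012) / ([Z₂])² = 0.33
[Z₂]² = 0.0364 ⇒ [Z₂] = 0.19 M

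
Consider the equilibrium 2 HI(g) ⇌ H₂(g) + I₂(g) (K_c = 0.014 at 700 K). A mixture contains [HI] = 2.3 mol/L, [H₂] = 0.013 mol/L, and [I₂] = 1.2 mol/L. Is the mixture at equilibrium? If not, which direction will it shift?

Q_c = [H₂]·[I₂] / [HI]² = (0.013)·(1.2) / (2.3)² = 0.0029
Q_c = 0.0029 < K_c = 0.014: net forward reaction.

no; Q < K, reaction proceeds forward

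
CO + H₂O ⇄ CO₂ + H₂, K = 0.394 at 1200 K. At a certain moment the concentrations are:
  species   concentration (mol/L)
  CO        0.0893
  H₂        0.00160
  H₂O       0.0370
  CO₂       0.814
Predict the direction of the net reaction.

at equilibrium

Q = [CO₂]·[H₂] / ([CO]·[H₂O]) = (0.814)·(0.00160) / ((0.0893)·(0.0370)) = 0.394
Q = 0.394 = K, so the system is already at equilibrium.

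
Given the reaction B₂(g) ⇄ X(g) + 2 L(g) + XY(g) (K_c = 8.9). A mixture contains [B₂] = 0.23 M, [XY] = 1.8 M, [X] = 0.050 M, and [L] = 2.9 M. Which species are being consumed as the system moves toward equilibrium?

Q_c = [X]·[L]²·[XY] / [B₂] = (0.050)·(2.9)²·(1.8) / (0.23) = 3.3
Q_c = 3.3 < K_c = 8.9: net forward reaction.

B₂ (reactants)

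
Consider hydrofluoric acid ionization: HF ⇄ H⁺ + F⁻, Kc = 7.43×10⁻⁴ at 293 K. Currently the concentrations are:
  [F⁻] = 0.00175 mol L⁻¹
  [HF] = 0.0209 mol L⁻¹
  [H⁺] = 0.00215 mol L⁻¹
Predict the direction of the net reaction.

Qc = [H⁺]·[F⁻] / [HF] = (0.00215)·(0.00175) / (0.0209) = 1.80×10⁻⁴
Qc = 1.80×10⁻⁴ < Kc = 7.43×10⁻⁴, so the forward reaction proceeds.

to the right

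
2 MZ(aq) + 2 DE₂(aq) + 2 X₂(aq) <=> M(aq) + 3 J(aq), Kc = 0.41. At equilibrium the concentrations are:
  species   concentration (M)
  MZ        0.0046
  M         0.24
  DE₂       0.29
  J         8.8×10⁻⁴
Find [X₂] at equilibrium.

At equilibrium, Kc = [M]·[J]³ / ([MZ]²·[DE₂]²·[X₂]²) = 0.41.
(0.24)·(8.8×10⁻⁴)³ / ((0.0046)²·(0.29)²·([X₂])²) = 0.41
[X₂]² = 2.24×10⁻⁴ ⇒ [X₂] = 0.015 M

[X₂] = 0.015 M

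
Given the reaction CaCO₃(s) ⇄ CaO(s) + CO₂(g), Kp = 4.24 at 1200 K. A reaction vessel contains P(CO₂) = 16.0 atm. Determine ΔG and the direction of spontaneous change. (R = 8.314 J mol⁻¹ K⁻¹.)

ΔG = 13.2 kJ/mol; the forward reaction is non-spontaneous

(CaCO₃, CaO are pure solids — omitted from Qp.)
Qp = P(CO₂) = 16.0
ΔG = RT ln(Qp/Kp) = (8.314 J mol⁻¹ K⁻¹)(1200 K) × ln(16.0/4.24)
   = (9.977 kJ/mol)(1.328) = 13.2 kJ/mol
ΔG > 0, so the forward reaction is non-spontaneous (proceeds in reverse).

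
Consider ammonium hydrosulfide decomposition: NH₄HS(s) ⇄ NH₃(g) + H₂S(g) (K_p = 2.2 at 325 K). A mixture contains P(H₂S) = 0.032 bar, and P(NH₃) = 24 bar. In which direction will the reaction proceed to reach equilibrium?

(NH₄HS is a pure solid — omitted from Q_p.)
Q_p = P(NH₃)·P(H₂S) = (24)·(0.032) = 0.77
Q_p = 0.77 < K_p = 2.2, so the forward reaction proceeds.

toward products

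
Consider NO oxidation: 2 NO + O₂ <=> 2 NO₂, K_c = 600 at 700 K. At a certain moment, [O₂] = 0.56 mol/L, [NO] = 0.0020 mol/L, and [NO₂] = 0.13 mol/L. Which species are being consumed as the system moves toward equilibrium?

Q_c = [NO₂]² / ([NO]²·[O₂]) = (0.13)² / ((0.0020)²·(0.56)) = 7500
Q_c = 7500 > K_c = 600: net reverse reaction.

NO₂ (products)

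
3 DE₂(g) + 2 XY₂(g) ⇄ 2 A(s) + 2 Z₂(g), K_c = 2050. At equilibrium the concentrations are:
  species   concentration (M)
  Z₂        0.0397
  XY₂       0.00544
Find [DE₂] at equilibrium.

(A is a pure solid — omitted from K_c.)
At equilibrium, K_c = [Z₂]² / ([DE₂]³·[XY₂]²) = 2050.
(0.0397)² / (([DE₂])³·(0.00544)²) = 2050
[DE₂]³ = 0.0260 ⇒ [DE₂] = 0.296 M

[DE₂] = 0.296 M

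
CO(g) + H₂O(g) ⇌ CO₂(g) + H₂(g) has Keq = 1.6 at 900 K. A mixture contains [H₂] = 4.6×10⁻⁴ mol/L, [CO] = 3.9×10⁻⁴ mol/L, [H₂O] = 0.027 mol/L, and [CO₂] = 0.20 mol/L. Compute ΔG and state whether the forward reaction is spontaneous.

Q = [CO₂]·[H₂] / ([CO]·[H₂O]) = (0.20)·(4.6×10⁻⁴) / ((3.9×10⁻⁴)·(0.027)) = 8.74
ΔG = RT ln(Q/Keq) = (8.314 J mol⁻¹ K⁻¹)(900 K) × ln(8.74/1.6)
   = (7.483 kJ/mol)(1.698) = 12.7 kJ/mol
ΔG > 0, so the forward reaction is non-spontaneous (proceeds in reverse).

ΔG = 12.7 kJ/mol; the forward reaction is non-spontaneous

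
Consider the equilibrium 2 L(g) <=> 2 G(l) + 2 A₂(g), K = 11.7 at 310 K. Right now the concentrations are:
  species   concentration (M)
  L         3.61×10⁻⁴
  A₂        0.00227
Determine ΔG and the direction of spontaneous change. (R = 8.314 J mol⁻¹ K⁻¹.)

(G is a pure liquid — omitted from Q.)
Q = [A₂]² / [L]² = (0.00227)² / (3.61×10⁻⁴)² = 39.5
ΔG = RT ln(Q/K) = (8.314 J mol⁻¹ K⁻¹)(310 K) × ln(39.5/11.7)
   = (2.577 kJ/mol)(1.217) = 3.14 kJ/mol
ΔG > 0, so the forward reaction is non-spontaneous (proceeds in reverse).

ΔG = 3.14 kJ/mol; the forward reaction is non-spontaneous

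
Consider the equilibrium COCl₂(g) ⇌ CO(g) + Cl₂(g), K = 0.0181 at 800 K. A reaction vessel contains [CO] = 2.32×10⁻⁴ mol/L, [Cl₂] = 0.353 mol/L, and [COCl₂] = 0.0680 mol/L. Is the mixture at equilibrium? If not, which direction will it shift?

no; Q < K, reaction proceeds forward

Q = [CO]·[Cl₂] / [COCl₂] = (2.32×10⁻⁴)·(0.353) / (0.0680) = 0.00120
Q = 0.00120 < K = 0.0181: net forward reaction.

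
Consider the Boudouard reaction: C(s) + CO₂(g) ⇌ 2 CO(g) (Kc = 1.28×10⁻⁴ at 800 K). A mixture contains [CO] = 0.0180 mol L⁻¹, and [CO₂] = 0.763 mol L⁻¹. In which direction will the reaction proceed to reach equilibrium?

(C is a pure solid — omitted from Qc.)
Qc = [CO]² / [CO₂] = (0.0180)² / (0.763) = 4.25×10⁻⁴
Qc = 4.25×10⁻⁴ > Kc = 1.28×10⁻⁴, so the reverse reaction proceeds.

reverse (toward reactants)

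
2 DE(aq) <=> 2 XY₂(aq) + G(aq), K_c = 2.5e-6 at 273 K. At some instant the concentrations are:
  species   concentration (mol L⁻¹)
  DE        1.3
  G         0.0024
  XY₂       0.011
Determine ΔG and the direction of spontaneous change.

ΔG = -6.08 kJ/mol; the forward reaction is spontaneous

Q_c = [XY₂]²·[G] / [DE]² = (0.011)²·(0.0024) / (1.3)² = 1.72e-7
ΔG = RT ln(Q_c/K_c) = (8.314 J mol⁻¹ K⁻¹)(273 K) × ln(1.72e-7/2.5e-6)
   = (2.270 kJ/mol)(-2.677) = -6.08 kJ/mol
ΔG < 0, so the forward reaction is spontaneous (proceeds forward).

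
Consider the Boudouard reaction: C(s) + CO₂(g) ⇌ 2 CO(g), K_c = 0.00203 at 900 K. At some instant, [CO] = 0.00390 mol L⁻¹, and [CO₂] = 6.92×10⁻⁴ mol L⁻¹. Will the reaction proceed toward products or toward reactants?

(C is a pure solid — omitted from Q_c.)
Q_c = [CO]² / [CO₂] = (0.00390)² / (6.92×10⁻⁴) = 0.0220
Q_c = 0.0220 > K_c = 0.00203, so the reverse reaction proceeds.

toward reactants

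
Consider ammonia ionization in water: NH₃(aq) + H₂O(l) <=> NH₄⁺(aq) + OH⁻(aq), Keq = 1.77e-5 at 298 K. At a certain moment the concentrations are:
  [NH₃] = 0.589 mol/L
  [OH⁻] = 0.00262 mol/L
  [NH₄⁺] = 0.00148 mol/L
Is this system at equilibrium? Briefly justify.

no; Q < K, reaction proceeds forward

(H₂O is a pure liquid — omitted from Q.)
Q = [NH₄⁺]·[OH⁻] / [NH₃] = (0.00148)·(0.00262) / (0.589) = 6.58e-6
Q = 6.58e-6 < Keq = 1.77e-5: net forward reaction.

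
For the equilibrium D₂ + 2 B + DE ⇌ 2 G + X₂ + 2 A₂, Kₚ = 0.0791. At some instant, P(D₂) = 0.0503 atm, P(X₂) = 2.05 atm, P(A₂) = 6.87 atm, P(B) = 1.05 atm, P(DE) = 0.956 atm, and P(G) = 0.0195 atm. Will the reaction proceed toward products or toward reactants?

Qₚ = P(G)²·P(X₂)·P(A₂)² / (P(D₂)·P(B)²·P(DE)) = (0.0195)²·(2.05)·(6.87)² / ((0.0503)·(1.05)²·(0.956)) = 0.694
Qₚ = 0.694 > Kₚ = 0.0791, so the reverse reaction proceeds.

toward reactants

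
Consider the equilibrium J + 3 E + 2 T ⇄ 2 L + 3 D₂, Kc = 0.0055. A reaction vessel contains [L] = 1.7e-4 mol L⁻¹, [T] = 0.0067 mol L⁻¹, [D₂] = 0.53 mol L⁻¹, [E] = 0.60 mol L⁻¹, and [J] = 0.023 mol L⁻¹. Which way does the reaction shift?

toward reactants

Qc = [L]²·[D₂]³ / ([J]·[E]³·[T]²) = (1.7e-4)²·(0.53)³ / ((0.023)·(0.60)³·(0.0067)²) = 0.019
Qc = 0.019 > Kc = 0.0055, so the reverse reaction proceeds.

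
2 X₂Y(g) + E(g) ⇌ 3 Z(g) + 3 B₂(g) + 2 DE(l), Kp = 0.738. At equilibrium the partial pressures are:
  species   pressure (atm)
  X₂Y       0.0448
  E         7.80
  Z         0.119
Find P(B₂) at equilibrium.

P(B₂) = 1.90 atm

(DE is a pure liquid — omitted from Kp.)
At equilibrium, Kp = P(Z)³·P(B₂)³ / (P(X₂Y)²·P(E)) = 0.738.
(0.119)³·(P(B₂))³ / ((0.0448)²·(7.80)) = 0.738
P(B₂)³ = 6.86 ⇒ P(B₂) = 1.90 atm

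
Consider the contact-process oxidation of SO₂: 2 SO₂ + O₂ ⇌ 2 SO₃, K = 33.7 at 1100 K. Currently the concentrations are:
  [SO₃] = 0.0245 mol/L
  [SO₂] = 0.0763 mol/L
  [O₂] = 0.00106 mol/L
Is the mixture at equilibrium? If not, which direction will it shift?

Q = [SO₃]² / ([SO₂]²·[O₂]) = (0.0245)² / ((0.0763)²·(0.00106)) = 97.3
Q = 97.3 > K = 33.7: net reverse reaction.

no; Q > K, reaction proceeds in reverse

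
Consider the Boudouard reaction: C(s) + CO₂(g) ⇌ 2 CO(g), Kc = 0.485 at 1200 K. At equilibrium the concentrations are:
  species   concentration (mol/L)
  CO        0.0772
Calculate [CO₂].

[CO₂] = 0.0123 mol/L

(C is a pure solid — omitted from Kc.)
At equilibrium, Kc = [CO]² / [CO₂] = 0.485.
(0.0772)² / ([CO₂]) = 0.485
[CO₂] = 0.0123 mol/L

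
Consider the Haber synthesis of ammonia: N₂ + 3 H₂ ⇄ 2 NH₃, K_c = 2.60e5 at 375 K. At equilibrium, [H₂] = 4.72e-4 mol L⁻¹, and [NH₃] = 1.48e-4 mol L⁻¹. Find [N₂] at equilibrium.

[N₂] = 8.01e-4 mol L⁻¹

At equilibrium, K_c = [NH₃]² / ([N₂]·[H₂]³) = 2.60e5.
(1.48e-4)² / (([N₂])·(4.72e-4)³) = 2.60e5
[N₂] = 8.01e-4 mol L⁻¹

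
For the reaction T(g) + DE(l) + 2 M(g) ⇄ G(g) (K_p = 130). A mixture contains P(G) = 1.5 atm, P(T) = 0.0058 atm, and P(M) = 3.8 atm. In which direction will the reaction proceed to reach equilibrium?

toward products

(DE is a pure liquid — omitted from Q_p.)
Q_p = P(G) / (P(T)·P(M)²) = (1.5) / ((0.0058)·(3.8)²) = 18
Q_p = 18 < K_p = 130, so the forward reaction proceeds.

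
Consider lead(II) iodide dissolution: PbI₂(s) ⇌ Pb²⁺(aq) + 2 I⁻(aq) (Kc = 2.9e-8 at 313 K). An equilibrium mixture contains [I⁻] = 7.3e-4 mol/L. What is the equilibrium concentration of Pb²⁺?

(PbI₂ is a pure solid — omitted from Kc.)
At equilibrium, Kc = [Pb²⁺]·[I⁻]² = 2.9e-8.
([Pb²⁺])·(7.3e-4)² = 2.9e-8
[Pb²⁺] = 0.0544 = 0.054 mol/L

[Pb²⁺] = 0.054 mol/L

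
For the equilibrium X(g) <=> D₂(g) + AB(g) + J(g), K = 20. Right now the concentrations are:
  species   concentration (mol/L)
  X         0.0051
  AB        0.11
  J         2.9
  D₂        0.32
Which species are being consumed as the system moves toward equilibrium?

Q = [D₂]·[AB]·[J] / [X] = (0.32)·(0.11)·(2.9) / (0.0051) = 20
Q = 20 = K; the system is at equilibrium.

none (at equilibrium)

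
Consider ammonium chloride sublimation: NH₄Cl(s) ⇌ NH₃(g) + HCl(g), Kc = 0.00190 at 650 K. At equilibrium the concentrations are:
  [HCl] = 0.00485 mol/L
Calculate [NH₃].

(NH₄Cl is a pure solid — omitted from Kc.)
At equilibrium, Kc = [NH₃]·[HCl] = 0.00190.
([NH₃])·(0.00485) = 0.00190
[NH₃] = 0.392 mol/L

[NH₃] = 0.392 mol/L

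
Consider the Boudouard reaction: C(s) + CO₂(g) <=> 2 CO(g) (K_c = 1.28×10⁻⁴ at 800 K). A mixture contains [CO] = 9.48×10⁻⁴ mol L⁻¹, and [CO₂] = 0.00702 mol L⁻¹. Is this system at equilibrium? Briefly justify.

yes, at equilibrium

(C is a pure solid — omitted from Q_c.)
Q_c = [CO]² / [CO₂] = (9.48×10⁻⁴)² / (0.00702) = 1.28×10⁻⁴
Q_c = 1.28×10⁻⁴ = K_c; the system is at equilibrium.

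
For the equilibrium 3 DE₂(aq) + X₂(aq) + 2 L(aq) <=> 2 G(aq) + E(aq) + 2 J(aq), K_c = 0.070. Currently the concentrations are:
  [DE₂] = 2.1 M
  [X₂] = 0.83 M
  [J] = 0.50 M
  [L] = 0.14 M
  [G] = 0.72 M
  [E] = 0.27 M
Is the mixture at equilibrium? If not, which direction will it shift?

Q_c = [G]²·[E]·[J]² / ([DE₂]³·[X₂]·[L]²) = (0.72)²·(0.27)·(0.50)² / ((2.1)³·(0.83)·(0.14)²) = 0.23
Q_c = 0.23 > K_c = 0.070: net reverse reaction.

no; Q > K, reaction proceeds in reverse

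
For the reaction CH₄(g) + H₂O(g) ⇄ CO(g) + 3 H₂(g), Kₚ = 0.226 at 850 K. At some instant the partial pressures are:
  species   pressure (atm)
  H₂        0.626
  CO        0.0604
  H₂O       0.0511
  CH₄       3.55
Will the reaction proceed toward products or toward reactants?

in the forward direction

Qₚ = P(CO)·P(H₂)³ / (P(CH₄)·P(H₂O)) = (0.0604)·(0.626)³ / ((3.55)·(0.0511)) = 0.0817
Qₚ = 0.0817 < Kₚ = 0.226, so the forward reaction proceeds.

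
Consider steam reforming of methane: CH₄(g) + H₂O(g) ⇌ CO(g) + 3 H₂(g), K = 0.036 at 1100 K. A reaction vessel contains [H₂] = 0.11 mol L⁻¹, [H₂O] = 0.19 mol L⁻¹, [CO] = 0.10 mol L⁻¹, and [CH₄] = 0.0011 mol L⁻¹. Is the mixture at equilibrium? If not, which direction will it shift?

Q = [CO]·[H₂]³ / ([CH₄]·[H₂O]) = (0.10)·(0.11)³ / ((0.0011)·(0.19)) = 0.64
Q = 0.64 > K = 0.036: net reverse reaction.

no; Q > K, reaction proceeds in reverse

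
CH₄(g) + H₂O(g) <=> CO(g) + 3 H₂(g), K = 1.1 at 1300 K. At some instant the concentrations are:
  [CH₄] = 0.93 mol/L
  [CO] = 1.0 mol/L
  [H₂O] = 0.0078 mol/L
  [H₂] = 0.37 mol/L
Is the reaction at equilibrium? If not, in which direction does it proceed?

to the left

Q = [CO]·[H₂]³ / ([CH₄]·[H₂O]) = (1.0)·(0.37)³ / ((0.93)·(0.0078)) = 7.0
Q = 7.0 > K = 1.1, so the reverse reaction proceeds.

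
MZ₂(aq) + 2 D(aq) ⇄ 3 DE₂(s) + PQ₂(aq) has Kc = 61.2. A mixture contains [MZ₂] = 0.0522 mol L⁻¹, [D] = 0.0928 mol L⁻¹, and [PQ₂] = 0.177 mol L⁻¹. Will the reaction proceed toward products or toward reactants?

reverse (toward reactants)

(DE₂ is a pure solid — omitted from Qc.)
Qc = [PQ₂] / ([MZ₂]·[D]²) = (0.177) / ((0.0522)·(0.0928)²) = 394
Qc = 394 > Kc = 61.2, so the reverse reaction proceeds.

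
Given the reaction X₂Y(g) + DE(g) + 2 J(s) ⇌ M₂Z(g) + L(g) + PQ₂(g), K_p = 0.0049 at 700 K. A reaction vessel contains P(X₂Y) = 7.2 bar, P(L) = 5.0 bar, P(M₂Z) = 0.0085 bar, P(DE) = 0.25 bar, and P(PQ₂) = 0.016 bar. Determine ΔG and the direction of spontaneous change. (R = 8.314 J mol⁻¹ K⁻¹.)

(J is a pure solid — omitted from Q_p.)
Q_p = P(M₂Z)·P(L)·P(PQ₂) / (P(X₂Y)·P(DE)) = (0.0085)·(5.0)·(0.016) / ((7.2)·(0.25)) = 3.78e-4
ΔG = RT ln(Q_p/K_p) = (8.314 J mol⁻¹ K⁻¹)(700 K) × ln(3.78e-4/0.0049)
   = (5.820 kJ/mol)(-2.562) = -14.9 kJ/mol
ΔG < 0, so the forward reaction is spontaneous (proceeds forward).

ΔG = -14.9 kJ/mol; the forward reaction is spontaneous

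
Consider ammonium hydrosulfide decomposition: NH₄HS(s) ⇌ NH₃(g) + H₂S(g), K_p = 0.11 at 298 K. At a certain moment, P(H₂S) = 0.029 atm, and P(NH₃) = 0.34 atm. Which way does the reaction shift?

in the forward direction

(NH₄HS is a pure solid — omitted from Q_p.)
Q_p = P(NH₃)·P(H₂S) = (0.34)·(0.029) = 0.0099
Q_p = 0.0099 < K_p = 0.11, so the forward reaction proceeds.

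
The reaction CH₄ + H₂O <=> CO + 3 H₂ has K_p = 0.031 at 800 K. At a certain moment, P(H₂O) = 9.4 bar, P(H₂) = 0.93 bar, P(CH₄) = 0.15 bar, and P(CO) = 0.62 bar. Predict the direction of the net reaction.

in the reverse direction

Q_p = P(CO)·P(H₂)³ / (P(CH₄)·P(H₂O)) = (0.62)·(0.93)³ / ((0.15)·(9.4)) = 0.35
Q_p = 0.35 > K_p = 0.031, so the reverse reaction proceeds.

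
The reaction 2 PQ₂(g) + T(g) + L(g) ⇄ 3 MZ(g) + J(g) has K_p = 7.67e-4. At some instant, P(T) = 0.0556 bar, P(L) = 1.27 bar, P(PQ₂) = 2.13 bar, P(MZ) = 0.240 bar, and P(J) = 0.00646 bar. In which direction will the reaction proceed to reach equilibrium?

Q_p = P(MZ)³·P(J) / (P(PQ₂)²·P(T)·P(L)) = (0.240)³·(0.00646) / ((2.13)²·(0.0556)·(1.27)) = 2.79e-4
Q_p = 2.79e-4 < K_p = 7.67e-4, so the forward reaction proceeds.

in the forward direction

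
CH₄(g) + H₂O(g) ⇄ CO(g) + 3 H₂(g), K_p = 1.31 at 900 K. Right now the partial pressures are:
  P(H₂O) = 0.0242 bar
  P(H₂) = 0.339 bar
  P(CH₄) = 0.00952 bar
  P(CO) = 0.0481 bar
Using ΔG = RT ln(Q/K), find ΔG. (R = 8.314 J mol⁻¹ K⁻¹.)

Q_p = P(CO)·P(H₂)³ / (P(CH₄)·P(H₂O)) = (0.0481)·(0.339)³ / ((0.00952)·(0.0242)) = 8.13
ΔG = RT ln(Q_p/K_p) = (8.314 J mol⁻¹ K⁻¹)(900 K) × ln(8.13/1.31)
   = (7.483 kJ/mol)(1.826) = 13.7 kJ/mol
ΔG > 0, so the forward reaction is non-spontaneous (proceeds in reverse).

ΔG = 13.7 kJ/mol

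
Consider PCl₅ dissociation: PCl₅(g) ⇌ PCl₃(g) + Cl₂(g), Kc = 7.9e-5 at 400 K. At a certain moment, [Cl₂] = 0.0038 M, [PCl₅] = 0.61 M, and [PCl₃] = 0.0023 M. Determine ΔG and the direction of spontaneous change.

ΔG = -5.68 kJ/mol; the forward reaction is spontaneous

Qc = [PCl₃]·[Cl₂] / [PCl₅] = (0.0023)·(0.0038) / (0.61) = 1.43e-5
ΔG = RT ln(Qc/Kc) = (8.314 J mol⁻¹ K⁻¹)(400 K) × ln(1.43e-5/7.9e-5)
   = (3.326 kJ/mol)(-1.709) = -5.68 kJ/mol
ΔG < 0, so the forward reaction is spontaneous (proceeds forward).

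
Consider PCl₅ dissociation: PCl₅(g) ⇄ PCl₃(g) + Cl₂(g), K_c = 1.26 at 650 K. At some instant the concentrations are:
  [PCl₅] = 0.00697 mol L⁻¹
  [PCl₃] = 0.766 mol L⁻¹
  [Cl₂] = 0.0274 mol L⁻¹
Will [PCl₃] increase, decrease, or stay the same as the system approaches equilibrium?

decrease

Q_c = [PCl₃]·[Cl₂] / [PCl₅] = (0.766)·(0.0274) / (0.00697) = 3.01
Q_c = 3.01 > K_c = 1.26: net reverse reaction.
PCl₃ is a product, so it decreases.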